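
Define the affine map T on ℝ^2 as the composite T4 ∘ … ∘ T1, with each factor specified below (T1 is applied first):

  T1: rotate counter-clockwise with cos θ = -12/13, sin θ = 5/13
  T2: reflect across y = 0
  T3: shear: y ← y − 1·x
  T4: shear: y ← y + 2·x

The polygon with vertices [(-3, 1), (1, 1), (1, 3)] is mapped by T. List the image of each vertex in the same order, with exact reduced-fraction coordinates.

T1 rotate counter-clockwise with cos θ = -12/13, sin θ = 5/13: (-3, 1) → (31/13, -27/13); (1, 1) → (-17/13, -7/13); (1, 3) → (-27/13, -31/13)
T2 reflect across y = 0: (31/13, -27/13) → (31/13, 27/13); (-17/13, -7/13) → (-17/13, 7/13); (-27/13, -31/13) → (-27/13, 31/13)
T3 shear: y ← y − 1·x: (31/13, 27/13) → (31/13, -4/13); (-17/13, 7/13) → (-17/13, 24/13); (-27/13, 31/13) → (-27/13, 58/13)
T4 shear: y ← y + 2·x: (31/13, -4/13) → (31/13, 58/13); (-17/13, 24/13) → (-17/13, -10/13); (-27/13, 58/13) → (-27/13, 4/13)

image vertices: (31/13, 58/13), (-17/13, -10/13), (-27/13, 4/13)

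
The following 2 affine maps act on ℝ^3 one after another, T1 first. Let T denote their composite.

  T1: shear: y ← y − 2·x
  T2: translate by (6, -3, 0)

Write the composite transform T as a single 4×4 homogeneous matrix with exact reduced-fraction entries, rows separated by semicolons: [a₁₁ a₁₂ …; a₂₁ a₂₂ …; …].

T = [1 0 0 6; -2 1 0 -3; 0 0 1 0; 0 0 0 1]

T1 = [1 0 0 0; -2 1 0 0; 0 0 1 0; 0 0 0 1]
T2·T1 = [1 0 0 6; -2 1 0 -3; 0 0 1 0; 0 0 0 1]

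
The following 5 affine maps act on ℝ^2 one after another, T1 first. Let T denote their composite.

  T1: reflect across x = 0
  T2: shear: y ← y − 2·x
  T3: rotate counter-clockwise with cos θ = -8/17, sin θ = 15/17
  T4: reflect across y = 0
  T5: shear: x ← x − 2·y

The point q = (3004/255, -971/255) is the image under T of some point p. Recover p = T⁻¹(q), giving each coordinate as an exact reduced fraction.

T1 = [-1 0 0; 0 1 0; 0 0 1]
T2·T1 = [-1 0 0; 2 1 0; 0 0 1]
T3·…·T1 = [-22/17 -15/17 0; -31/17 -8/17 0; 0 0 1]
T4·…·T1 = [-22/17 -15/17 0; 31/17 8/17 0; 0 0 1]
T5·…·T1 = [-84/17 -31/17 0; 31/17 8/17 0; 0 0 1]
det M = 1; M⁻¹ = [8/17 31/17 0; -31/17 -84/17 0; 0 0 1]
M⁻¹ · (3004/255, -971/255)ᵀ = (-7/5, -8/3)ᵀ

p = (-7/5, -8/3)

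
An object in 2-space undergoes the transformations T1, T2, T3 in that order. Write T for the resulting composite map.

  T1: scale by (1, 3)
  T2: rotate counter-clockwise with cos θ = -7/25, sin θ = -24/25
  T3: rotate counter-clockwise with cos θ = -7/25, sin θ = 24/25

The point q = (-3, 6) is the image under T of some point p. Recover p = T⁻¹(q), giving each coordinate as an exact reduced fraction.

p = (-3, 2)

T1 = [1 0 0; 0 3 0; 0 0 1]
T2·T1 = [-7/25 72/25 0; -24/25 -21/25 0; 0 0 1]
T3·…·T1 = [1 0 0; 0 3 0; 0 0 1]
det M = 3; M⁻¹ = [1 0 0; 0 1/3 0; 0 0 1]
M⁻¹ · (-3, 6)ᵀ = (-3, 2)ᵀ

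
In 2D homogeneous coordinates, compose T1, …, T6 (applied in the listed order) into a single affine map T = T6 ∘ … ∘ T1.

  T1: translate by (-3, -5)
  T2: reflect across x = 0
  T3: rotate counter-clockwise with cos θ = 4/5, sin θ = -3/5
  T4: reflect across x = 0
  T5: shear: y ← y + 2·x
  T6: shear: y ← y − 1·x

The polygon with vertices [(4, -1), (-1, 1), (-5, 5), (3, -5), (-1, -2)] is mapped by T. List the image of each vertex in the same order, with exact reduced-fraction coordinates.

T1 translate by (-3, -5): (4, -1) → (1, -6); (-1, 1) → (-4, -4); (-5, 5) → (-8, 0); (3, -5) → (0, -10); (-1, -2) → (-4, -7)
T2 reflect across x = 0: (1, -6) → (-1, -6); (-4, -4) → (4, -4); (-8, 0) → (8, 0); (0, -10) → (0, -10); (-4, -7) → (4, -7)
T3 rotate counter-clockwise with cos θ = 4/5, sin θ = -3/5: (-1, -6) → (-22/5, -21/5); (4, -4) → (4/5, -28/5); (8, 0) → (32/5, -24/5); (0, -10) → (-6, -8); (4, -7) → (-1, -8)
T4 reflect across x = 0: (-22/5, -21/5) → (22/5, -21/5); (4/5, -28/5) → (-4/5, -28/5); (32/5, -24/5) → (-32/5, -24/5); (-6, -8) → (6, -8); (-1, -8) → (1, -8)
T5 shear: y ← y + 2·x: (22/5, -21/5) → (22/5, 23/5); (-4/5, -28/5) → (-4/5, -36/5); (-32/5, -24/5) → (-32/5, -88/5); (6, -8) → (6, 4); (1, -8) → (1, -6)
T6 shear: y ← y − 1·x: (22/5, 23/5) → (22/5, 1/5); (-4/5, -36/5) → (-4/5, -32/5); (-32/5, -88/5) → (-32/5, -56/5); (6, 4) → (6, -2); (1, -6) → (1, -7)

image vertices: (22/5, 1/5), (-4/5, -32/5), (-32/5, -56/5), (6, -2), (1, -7)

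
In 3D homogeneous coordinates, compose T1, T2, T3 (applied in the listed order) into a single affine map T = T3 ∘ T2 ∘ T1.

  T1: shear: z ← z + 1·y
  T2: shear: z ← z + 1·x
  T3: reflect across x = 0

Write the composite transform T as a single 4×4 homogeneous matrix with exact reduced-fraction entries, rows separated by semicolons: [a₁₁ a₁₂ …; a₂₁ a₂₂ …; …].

T1 = [1 0 0 0; 0 1 0 0; 0 1 1 0; 0 0 0 1]
T2·T1 = [1 0 0 0; 0 1 0 0; 1 1 1 0; 0 0 0 1]
T3·…·T1 = [-1 0 0 0; 0 1 0 0; 1 1 1 0; 0 0 0 1]

T = [-1 0 0 0; 0 1 0 0; 1 1 1 0; 0 0 0 1]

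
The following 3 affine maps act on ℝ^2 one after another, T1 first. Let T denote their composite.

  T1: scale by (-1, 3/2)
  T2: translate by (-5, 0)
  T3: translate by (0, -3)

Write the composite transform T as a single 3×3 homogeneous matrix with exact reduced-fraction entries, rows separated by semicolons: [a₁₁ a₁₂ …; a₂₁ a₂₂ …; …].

T = [-1 0 -5; 0 3/2 -3; 0 0 1]

T1 = [-1 0 0; 0 3/2 0; 0 0 1]
T2·T1 = [-1 0 -5; 0 3/2 0; 0 0 1]
T3·…·T1 = [-1 0 -5; 0 3/2 -3; 0 0 1]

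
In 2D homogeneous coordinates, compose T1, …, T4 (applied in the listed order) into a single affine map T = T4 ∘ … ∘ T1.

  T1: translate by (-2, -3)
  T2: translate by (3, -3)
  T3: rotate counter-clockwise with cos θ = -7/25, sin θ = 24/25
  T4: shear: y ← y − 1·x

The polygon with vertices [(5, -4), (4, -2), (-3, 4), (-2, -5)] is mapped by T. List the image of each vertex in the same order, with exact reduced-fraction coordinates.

T1 translate by (-2, -3): (5, -4) → (3, -7); (4, -2) → (2, -5); (-3, 4) → (-5, 1); (-2, -5) → (-4, -8)
T2 translate by (3, -3): (3, -7) → (6, -10); (2, -5) → (5, -8); (-5, 1) → (-2, -2); (-4, -8) → (-1, -11)
T3 rotate counter-clockwise with cos θ = -7/25, sin θ = 24/25: (6, -10) → (198/25, 214/25); (5, -8) → (157/25, 176/25); (-2, -2) → (62/25, -34/25); (-1, -11) → (271/25, 53/25)
T4 shear: y ← y − 1·x: (198/25, 214/25) → (198/25, 16/25); (157/25, 176/25) → (157/25, 19/25); (62/25, -34/25) → (62/25, -96/25); (271/25, 53/25) → (271/25, -218/25)

image vertices: (198/25, 16/25), (157/25, 19/25), (62/25, -96/25), (271/25, -218/25)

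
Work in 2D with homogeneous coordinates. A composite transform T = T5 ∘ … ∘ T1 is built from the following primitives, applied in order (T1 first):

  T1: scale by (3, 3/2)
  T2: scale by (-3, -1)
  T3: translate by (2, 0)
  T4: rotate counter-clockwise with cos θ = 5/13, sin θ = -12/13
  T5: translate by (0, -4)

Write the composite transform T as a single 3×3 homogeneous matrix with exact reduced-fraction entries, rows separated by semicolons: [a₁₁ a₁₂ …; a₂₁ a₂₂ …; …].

T1 = [3 0 0; 0 3/2 0; 0 0 1]
T2·T1 = [-9 0 0; 0 -3/2 0; 0 0 1]
T3·…·T1 = [-9 0 2; 0 -3/2 0; 0 0 1]
T4·…·T1 = [-45/13 -18/13 10/13; 108/13 -15/26 -24/13; 0 0 1]
T5·…·T1 = [-45/13 -18/13 10/13; 108/13 -15/26 -76/13; 0 0 1]

T = [-45/13 -18/13 10/13; 108/13 -15/26 -76/13; 0 0 1]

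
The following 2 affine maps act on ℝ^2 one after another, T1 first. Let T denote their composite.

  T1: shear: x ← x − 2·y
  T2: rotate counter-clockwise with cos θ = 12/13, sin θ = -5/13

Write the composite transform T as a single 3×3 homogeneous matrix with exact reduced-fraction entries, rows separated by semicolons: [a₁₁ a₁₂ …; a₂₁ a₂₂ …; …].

T = [12/13 -19/13 0; -5/13 22/13 0; 0 0 1]

T1 = [1 -2 0; 0 1 0; 0 0 1]
T2·T1 = [12/13 -19/13 0; -5/13 22/13 0; 0 0 1]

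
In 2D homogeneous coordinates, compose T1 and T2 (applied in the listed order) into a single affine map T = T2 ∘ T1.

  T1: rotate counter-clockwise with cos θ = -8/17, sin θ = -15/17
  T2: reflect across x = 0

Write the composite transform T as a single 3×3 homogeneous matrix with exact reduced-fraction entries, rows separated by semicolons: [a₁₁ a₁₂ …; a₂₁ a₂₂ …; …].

T1 = [-8/17 15/17 0; -15/17 -8/17 0; 0 0 1]
T2·T1 = [8/17 -15/17 0; -15/17 -8/17 0; 0 0 1]

T = [8/17 -15/17 0; -15/17 -8/17 0; 0 0 1]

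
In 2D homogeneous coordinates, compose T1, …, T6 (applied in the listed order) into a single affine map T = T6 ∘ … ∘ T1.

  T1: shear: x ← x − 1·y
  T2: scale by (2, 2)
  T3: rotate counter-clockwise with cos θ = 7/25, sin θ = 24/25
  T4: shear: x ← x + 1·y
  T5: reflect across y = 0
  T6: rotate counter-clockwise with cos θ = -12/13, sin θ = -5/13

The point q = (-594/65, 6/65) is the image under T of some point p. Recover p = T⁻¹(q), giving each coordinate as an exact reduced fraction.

p = (3/5, -9/5)

T1 = [1 -1 0; 0 1 0; 0 0 1]
T2·T1 = [2 -2 0; 0 2 0; 0 0 1]
T3·…·T1 = [14/25 -62/25 0; 48/25 -34/25 0; 0 0 1]
T4·…·T1 = [62/25 -96/25 0; 48/25 -34/25 0; 0 0 1]
T5·…·T1 = [62/25 -96/25 0; -48/25 34/25 0; 0 0 1]
T6·…·T1 = [-984/325 1322/325 0; 266/325 72/325 0; 0 0 1]
det M = -4; M⁻¹ = [-18/325 661/650 0; 133/650 246/325 0; 0 0 1]
M⁻¹ · (-594/65, 6/65)ᵀ = (3/5, -9/5)ᵀ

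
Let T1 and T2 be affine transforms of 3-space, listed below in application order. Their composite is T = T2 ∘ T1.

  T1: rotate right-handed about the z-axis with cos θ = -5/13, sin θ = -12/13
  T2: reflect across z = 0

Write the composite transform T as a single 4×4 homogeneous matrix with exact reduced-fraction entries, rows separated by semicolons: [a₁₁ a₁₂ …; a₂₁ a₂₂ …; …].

T = [-5/13 12/13 0 0; -12/13 -5/13 0 0; 0 0 -1 0; 0 0 0 1]

T1 = [-5/13 12/13 0 0; -12/13 -5/13 0 0; 0 0 1 0; 0 0 0 1]
T2·T1 = [-5/13 12/13 0 0; -12/13 -5/13 0 0; 0 0 -1 0; 0 0 0 1]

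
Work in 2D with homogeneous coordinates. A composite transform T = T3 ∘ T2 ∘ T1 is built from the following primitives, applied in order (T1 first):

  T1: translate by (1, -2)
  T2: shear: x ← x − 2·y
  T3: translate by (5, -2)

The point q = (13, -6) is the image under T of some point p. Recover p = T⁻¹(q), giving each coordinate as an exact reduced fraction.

p = (-1, -2)

T1 = [1 0 1; 0 1 -2; 0 0 1]
T2·T1 = [1 -2 5; 0 1 -2; 0 0 1]
T3·…·T1 = [1 -2 10; 0 1 -4; 0 0 1]
det M = 1; M⁻¹ = [1 2 -2; 0 1 4; 0 0 1]
M⁻¹ · (13, -6)ᵀ = (-1, -2)ᵀ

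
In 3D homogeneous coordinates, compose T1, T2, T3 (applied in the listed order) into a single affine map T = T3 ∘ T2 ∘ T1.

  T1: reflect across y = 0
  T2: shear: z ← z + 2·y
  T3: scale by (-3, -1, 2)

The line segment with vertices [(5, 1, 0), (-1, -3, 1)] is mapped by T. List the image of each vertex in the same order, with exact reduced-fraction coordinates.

image vertices: (-15, 1, -4), (3, -3, 14)

T1 reflect across y = 0: (5, 1, 0) → (5, -1, 0); (-1, -3, 1) → (-1, 3, 1)
T2 shear: z ← z + 2·y: (5, -1, 0) → (5, -1, -2); (-1, 3, 1) → (-1, 3, 7)
T3 scale by (-3, -1, 2): (5, -1, -2) → (-15, 1, -4); (-1, 3, 7) → (3, -3, 14)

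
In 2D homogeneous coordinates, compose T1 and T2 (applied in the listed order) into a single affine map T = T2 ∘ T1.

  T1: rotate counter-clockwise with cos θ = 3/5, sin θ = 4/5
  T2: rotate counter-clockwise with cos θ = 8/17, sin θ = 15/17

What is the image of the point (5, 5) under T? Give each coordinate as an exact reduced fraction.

T(p) = (-113/17, 41/17)

T1 rotate counter-clockwise with cos θ = 3/5, sin θ = 4/5: (5, 5) → (-1, 7)
T2 rotate counter-clockwise with cos θ = 8/17, sin θ = 15/17: (-1, 7) → (-113/17, 41/17)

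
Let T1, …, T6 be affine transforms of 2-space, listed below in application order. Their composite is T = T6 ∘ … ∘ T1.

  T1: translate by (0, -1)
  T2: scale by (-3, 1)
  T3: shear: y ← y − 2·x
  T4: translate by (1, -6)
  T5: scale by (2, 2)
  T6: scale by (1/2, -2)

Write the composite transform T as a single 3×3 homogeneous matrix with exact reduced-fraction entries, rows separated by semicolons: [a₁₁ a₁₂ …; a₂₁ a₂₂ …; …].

T1 = [1 0 0; 0 1 -1; 0 0 1]
T2·T1 = [-3 0 0; 0 1 -1; 0 0 1]
T3·…·T1 = [-3 0 0; 6 1 -1; 0 0 1]
T4·…·T1 = [-3 0 1; 6 1 -7; 0 0 1]
T5·…·T1 = [-6 0 2; 12 2 -14; 0 0 1]
T6·…·T1 = [-3 0 1; -24 -4 28; 0 0 1]

T = [-3 0 1; -24 -4 28; 0 0 1]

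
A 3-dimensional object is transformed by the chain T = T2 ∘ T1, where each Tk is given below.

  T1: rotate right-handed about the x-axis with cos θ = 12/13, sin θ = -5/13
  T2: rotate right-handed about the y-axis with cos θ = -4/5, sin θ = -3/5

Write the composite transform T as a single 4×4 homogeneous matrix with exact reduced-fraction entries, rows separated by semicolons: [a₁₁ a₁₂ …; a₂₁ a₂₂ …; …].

T = [-4/5 3/13 -36/65 0; 0 12/13 5/13 0; 3/5 4/13 -48/65 0; 0 0 0 1]

T1 = [1 0 0 0; 0 12/13 5/13 0; 0 -5/13 12/13 0; 0 0 0 1]
T2·T1 = [-4/5 3/13 -36/65 0; 0 12/13 5/13 0; 3/5 4/13 -48/65 0; 0 0 0 1]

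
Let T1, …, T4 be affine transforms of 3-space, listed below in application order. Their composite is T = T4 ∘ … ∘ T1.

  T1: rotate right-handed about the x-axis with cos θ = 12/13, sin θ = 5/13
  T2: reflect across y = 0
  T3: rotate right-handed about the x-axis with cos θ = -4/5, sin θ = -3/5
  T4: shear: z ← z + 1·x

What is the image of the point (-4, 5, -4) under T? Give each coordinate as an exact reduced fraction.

T(p) = (-4, 251/65, 72/65)

T1 rotate right-handed about the x-axis with cos θ = 12/13, sin θ = 5/13: (-4, 5, -4) → (-4, 80/13, -23/13)
T2 reflect across y = 0: (-4, 80/13, -23/13) → (-4, -80/13, -23/13)
T3 rotate right-handed about the x-axis with cos θ = -4/5, sin θ = -3/5: (-4, -80/13, -23/13) → (-4, 251/65, 332/65)
T4 shear: z ← z + 1·x: (-4, 251/65, 332/65) → (-4, 251/65, 72/65)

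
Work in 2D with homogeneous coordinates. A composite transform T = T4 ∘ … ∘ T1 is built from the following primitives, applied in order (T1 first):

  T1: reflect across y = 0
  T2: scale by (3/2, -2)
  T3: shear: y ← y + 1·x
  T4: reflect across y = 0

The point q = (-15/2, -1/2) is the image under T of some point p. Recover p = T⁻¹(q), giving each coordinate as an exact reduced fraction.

T1 = [1 0 0; 0 -1 0; 0 0 1]
T2·T1 = [3/2 0 0; 0 2 0; 0 0 1]
T3·…·T1 = [3/2 0 0; 3/2 2 0; 0 0 1]
T4·…·T1 = [3/2 0 0; -3/2 -2 0; 0 0 1]
det M = -3; M⁻¹ = [2/3 0 0; -1/2 -1/2 0; 0 0 1]
M⁻¹ · (-15/2, -1/2)ᵀ = (-5, 4)ᵀ

p = (-5, 4)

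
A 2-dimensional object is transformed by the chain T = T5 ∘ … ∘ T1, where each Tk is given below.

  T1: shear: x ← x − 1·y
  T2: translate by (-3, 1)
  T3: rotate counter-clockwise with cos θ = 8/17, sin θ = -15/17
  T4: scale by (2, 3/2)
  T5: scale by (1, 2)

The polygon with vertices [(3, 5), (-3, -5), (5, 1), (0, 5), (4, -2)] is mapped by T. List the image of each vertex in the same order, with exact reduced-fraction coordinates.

image vertices: (100/17, 369/17), (-8, -3), (76/17, 3/17), (52/17, 504/17), (18/17, -159/17)

T1 shear: x ← x − 1·y: (3, 5) → (-2, 5); (-3, -5) → (2, -5); (5, 1) → (4, 1); (0, 5) → (-5, 5); (4, -2) → (6, -2)
T2 translate by (-3, 1): (-2, 5) → (-5, 6); (2, -5) → (-1, -4); (4, 1) → (1, 2); (-5, 5) → (-8, 6); (6, -2) → (3, -1)
T3 rotate counter-clockwise with cos θ = 8/17, sin θ = -15/17: (-5, 6) → (50/17, 123/17); (-1, -4) → (-4, -1); (1, 2) → (38/17, 1/17); (-8, 6) → (26/17, 168/17); (3, -1) → (9/17, -53/17)
T4 scale by (2, 3/2): (50/17, 123/17) → (100/17, 369/34); (-4, -1) → (-8, -3/2); (38/17, 1/17) → (76/17, 3/34); (26/17, 168/17) → (52/17, 252/17); (9/17, -53/17) → (18/17, -159/34)
T5 scale by (1, 2): (100/17, 369/34) → (100/17, 369/17); (-8, -3/2) → (-8, -3); (76/17, 3/34) → (76/17, 3/17); (52/17, 252/17) → (52/17, 504/17); (18/17, -159/34) → (18/17, -159/17)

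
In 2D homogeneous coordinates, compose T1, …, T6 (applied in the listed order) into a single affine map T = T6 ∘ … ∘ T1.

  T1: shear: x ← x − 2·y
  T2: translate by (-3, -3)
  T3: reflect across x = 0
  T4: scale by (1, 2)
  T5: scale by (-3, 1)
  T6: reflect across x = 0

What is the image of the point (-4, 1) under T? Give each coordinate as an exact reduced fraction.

T(p) = (27, -4)

T1 shear: x ← x − 2·y: (-4, 1) → (-6, 1)
T2 translate by (-3, -3): (-6, 1) → (-9, -2)
T3 reflect across x = 0: (-9, -2) → (9, -2)
T4 scale by (1, 2): (9, -2) → (9, -4)
T5 scale by (-3, 1): (9, -4) → (-27, -4)
T6 reflect across x = 0: (-27, -4) → (27, -4)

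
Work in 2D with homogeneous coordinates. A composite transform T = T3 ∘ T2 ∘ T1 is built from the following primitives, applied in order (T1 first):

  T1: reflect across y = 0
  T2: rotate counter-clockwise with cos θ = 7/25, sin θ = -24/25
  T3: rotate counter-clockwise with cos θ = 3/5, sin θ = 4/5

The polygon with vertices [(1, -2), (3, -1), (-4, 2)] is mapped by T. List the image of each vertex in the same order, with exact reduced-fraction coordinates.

T1 reflect across y = 0: (1, -2) → (1, 2); (3, -1) → (3, 1); (-4, 2) → (-4, -2)
T2 rotate counter-clockwise with cos θ = 7/25, sin θ = -24/25: (1, 2) → (11/5, -2/5); (3, 1) → (9/5, -13/5); (-4, -2) → (-76/25, 82/25)
T3 rotate counter-clockwise with cos θ = 3/5, sin θ = 4/5: (11/5, -2/5) → (41/25, 38/25); (9/5, -13/5) → (79/25, -3/25); (-76/25, 82/25) → (-556/125, -58/125)

image vertices: (41/25, 38/25), (79/25, -3/25), (-556/125, -58/125)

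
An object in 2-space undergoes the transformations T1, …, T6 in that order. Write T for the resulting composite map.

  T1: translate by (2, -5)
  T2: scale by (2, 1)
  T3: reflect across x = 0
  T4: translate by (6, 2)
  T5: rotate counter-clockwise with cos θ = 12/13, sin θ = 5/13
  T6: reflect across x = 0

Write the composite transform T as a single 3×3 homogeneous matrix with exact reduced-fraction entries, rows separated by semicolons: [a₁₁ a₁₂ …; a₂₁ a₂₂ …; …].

T = [24/13 5/13 -3; -10/13 12/13 -2; 0 0 1]

T1 = [1 0 2; 0 1 -5; 0 0 1]
T2·T1 = [2 0 4; 0 1 -5; 0 0 1]
T3·…·T1 = [-2 0 -4; 0 1 -5; 0 0 1]
T4·…·T1 = [-2 0 2; 0 1 -3; 0 0 1]
T5·…·T1 = [-24/13 -5/13 3; -10/13 12/13 -2; 0 0 1]
T6·…·T1 = [24/13 5/13 -3; -10/13 12/13 -2; 0 0 1]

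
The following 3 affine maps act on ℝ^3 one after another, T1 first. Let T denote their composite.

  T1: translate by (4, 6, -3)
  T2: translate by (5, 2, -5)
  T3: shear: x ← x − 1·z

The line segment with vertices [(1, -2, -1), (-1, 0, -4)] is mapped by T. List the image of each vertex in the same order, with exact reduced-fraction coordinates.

image vertices: (19, 6, -9), (20, 8, -12)

T1 translate by (4, 6, -3): (1, -2, -1) → (5, 4, -4); (-1, 0, -4) → (3, 6, -7)
T2 translate by (5, 2, -5): (5, 4, -4) → (10, 6, -9); (3, 6, -7) → (8, 8, -12)
T3 shear: x ← x − 1·z: (10, 6, -9) → (19, 6, -9); (8, 8, -12) → (20, 8, -12)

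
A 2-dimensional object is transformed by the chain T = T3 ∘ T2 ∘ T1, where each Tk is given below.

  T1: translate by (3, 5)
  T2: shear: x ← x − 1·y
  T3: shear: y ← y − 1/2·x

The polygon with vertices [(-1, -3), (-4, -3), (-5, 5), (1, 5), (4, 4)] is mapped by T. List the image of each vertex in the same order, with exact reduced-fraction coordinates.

image vertices: (0, 2), (-3, 7/2), (-12, 16), (-6, 13), (-2, 10)

T1 translate by (3, 5): (-1, -3) → (2, 2); (-4, -3) → (-1, 2); (-5, 5) → (-2, 10); (1, 5) → (4, 10); (4, 4) → (7, 9)
T2 shear: x ← x − 1·y: (2, 2) → (0, 2); (-1, 2) → (-3, 2); (-2, 10) → (-12, 10); (4, 10) → (-6, 10); (7, 9) → (-2, 9)
T3 shear: y ← y − 1/2·x: (0, 2) → (0, 2); (-3, 2) → (-3, 7/2); (-12, 10) → (-12, 16); (-6, 10) → (-6, 13); (-2, 9) → (-2, 10)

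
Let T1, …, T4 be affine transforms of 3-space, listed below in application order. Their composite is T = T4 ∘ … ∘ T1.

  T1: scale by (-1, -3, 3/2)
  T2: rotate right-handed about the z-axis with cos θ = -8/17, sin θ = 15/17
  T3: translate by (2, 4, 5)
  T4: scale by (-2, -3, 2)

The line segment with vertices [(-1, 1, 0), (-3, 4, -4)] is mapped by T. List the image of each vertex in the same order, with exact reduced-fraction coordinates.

image vertices: (-142/17, -321/17, 10), (-380/17, -627/17, -2)

T1 scale by (-1, -3, 3/2): (-1, 1, 0) → (1, -3, 0); (-3, 4, -4) → (3, -12, -6)
T2 rotate right-handed about the z-axis with cos θ = -8/17, sin θ = 15/17: (1, -3, 0) → (37/17, 39/17, 0); (3, -12, -6) → (156/17, 141/17, -6)
T3 translate by (2, 4, 5): (37/17, 39/17, 0) → (71/17, 107/17, 5); (156/17, 141/17, -6) → (190/17, 209/17, -1)
T4 scale by (-2, -3, 2): (71/17, 107/17, 5) → (-142/17, -321/17, 10); (190/17, 209/17, -1) → (-380/17, -627/17, -2)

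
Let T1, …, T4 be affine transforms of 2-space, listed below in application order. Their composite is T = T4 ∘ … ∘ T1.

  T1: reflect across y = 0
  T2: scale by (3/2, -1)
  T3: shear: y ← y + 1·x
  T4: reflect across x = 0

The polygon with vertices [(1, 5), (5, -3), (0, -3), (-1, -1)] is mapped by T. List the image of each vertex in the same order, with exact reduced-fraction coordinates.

T1 reflect across y = 0: (1, 5) → (1, -5); (5, -3) → (5, 3); (0, -3) → (0, 3); (-1, -1) → (-1, 1)
T2 scale by (3/2, -1): (1, -5) → (3/2, 5); (5, 3) → (15/2, -3); (0, 3) → (0, -3); (-1, 1) → (-3/2, -1)
T3 shear: y ← y + 1·x: (3/2, 5) → (3/2, 13/2); (15/2, -3) → (15/2, 9/2); (0, -3) → (0, -3); (-3/2, -1) → (-3/2, -5/2)
T4 reflect across x = 0: (3/2, 13/2) → (-3/2, 13/2); (15/2, 9/2) → (-15/2, 9/2); (0, -3) → (0, -3); (-3/2, -5/2) → (3/2, -5/2)

image vertices: (-3/2, 13/2), (-15/2, 9/2), (0, -3), (3/2, -5/2)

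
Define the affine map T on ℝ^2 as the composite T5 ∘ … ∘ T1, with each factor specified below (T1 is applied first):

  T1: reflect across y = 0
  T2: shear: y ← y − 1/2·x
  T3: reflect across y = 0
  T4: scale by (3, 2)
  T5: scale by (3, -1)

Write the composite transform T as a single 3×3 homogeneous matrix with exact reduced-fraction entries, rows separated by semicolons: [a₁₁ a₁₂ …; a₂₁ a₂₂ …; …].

T1 = [1 0 0; 0 -1 0; 0 0 1]
T2·T1 = [1 0 0; -1/2 -1 0; 0 0 1]
T3·…·T1 = [1 0 0; 1/2 1 0; 0 0 1]
T4·…·T1 = [3 0 0; 1 2 0; 0 0 1]
T5·…·T1 = [9 0 0; -1 -2 0; 0 0 1]

T = [9 0 0; -1 -2 0; 0 0 1]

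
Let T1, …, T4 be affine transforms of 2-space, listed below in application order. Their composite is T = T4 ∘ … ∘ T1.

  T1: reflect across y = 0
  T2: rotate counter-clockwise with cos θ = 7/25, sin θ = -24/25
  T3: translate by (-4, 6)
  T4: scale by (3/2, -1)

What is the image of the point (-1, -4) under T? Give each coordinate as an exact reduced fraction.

T(p) = (-33/50, -202/25)

T1 reflect across y = 0: (-1, -4) → (-1, 4)
T2 rotate counter-clockwise with cos θ = 7/25, sin θ = -24/25: (-1, 4) → (89/25, 52/25)
T3 translate by (-4, 6): (89/25, 52/25) → (-11/25, 202/25)
T4 scale by (3/2, -1): (-11/25, 202/25) → (-33/50, -202/25)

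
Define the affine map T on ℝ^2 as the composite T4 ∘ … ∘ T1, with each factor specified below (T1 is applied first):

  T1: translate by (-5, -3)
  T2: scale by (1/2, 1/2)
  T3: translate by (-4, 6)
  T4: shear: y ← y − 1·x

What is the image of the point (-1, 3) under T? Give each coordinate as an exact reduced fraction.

T(p) = (-7, 13)

T1 translate by (-5, -3): (-1, 3) → (-6, 0)
T2 scale by (1/2, 1/2): (-6, 0) → (-3, 0)
T3 translate by (-4, 6): (-3, 0) → (-7, 6)
T4 shear: y ← y − 1·x: (-7, 6) → (-7, 13)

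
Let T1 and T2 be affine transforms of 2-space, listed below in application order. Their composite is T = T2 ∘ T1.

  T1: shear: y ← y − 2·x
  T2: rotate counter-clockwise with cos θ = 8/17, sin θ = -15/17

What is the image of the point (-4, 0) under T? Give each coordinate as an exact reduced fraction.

T(p) = (88/17, 124/17)

T1 shear: y ← y − 2·x: (-4, 0) → (-4, 8)
T2 rotate counter-clockwise with cos θ = 8/17, sin θ = -15/17: (-4, 8) → (88/17, 124/17)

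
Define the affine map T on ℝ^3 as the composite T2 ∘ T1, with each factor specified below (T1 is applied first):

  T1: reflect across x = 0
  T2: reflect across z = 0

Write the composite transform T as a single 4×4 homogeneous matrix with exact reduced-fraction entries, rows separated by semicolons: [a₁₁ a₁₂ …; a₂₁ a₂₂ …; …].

T = [-1 0 0 0; 0 1 0 0; 0 0 -1 0; 0 0 0 1]

T1 = [-1 0 0 0; 0 1 0 0; 0 0 1 0; 0 0 0 1]
T2·T1 = [-1 0 0 0; 0 1 0 0; 0 0 -1 0; 0 0 0 1]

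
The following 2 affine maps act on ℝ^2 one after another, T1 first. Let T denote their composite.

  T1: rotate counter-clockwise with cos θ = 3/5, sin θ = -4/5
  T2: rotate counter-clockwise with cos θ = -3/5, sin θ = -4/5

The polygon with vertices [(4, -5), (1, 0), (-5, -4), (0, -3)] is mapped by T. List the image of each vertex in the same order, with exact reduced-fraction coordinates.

image vertices: (-4, 5), (-1, 0), (5, 4), (0, 3)

T1 rotate counter-clockwise with cos θ = 3/5, sin θ = -4/5: (4, -5) → (-8/5, -31/5); (1, 0) → (3/5, -4/5); (-5, -4) → (-31/5, 8/5); (0, -3) → (-12/5, -9/5)
T2 rotate counter-clockwise with cos θ = -3/5, sin θ = -4/5: (-8/5, -31/5) → (-4, 5); (3/5, -4/5) → (-1, 0); (-31/5, 8/5) → (5, 4); (-12/5, -9/5) → (0, 3)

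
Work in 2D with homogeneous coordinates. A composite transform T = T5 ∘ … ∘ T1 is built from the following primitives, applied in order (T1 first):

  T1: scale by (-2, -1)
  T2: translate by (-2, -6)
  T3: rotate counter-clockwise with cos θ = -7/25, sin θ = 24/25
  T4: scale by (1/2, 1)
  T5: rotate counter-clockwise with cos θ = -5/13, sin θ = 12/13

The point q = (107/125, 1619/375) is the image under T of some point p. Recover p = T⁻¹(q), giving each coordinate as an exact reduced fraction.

T1 = [-2 0 0; 0 -1 0; 0 0 1]
T2·T1 = [-2 0 -2; 0 -1 -6; 0 0 1]
T3·…·T1 = [14/25 24/25 158/25; -48/25 7/25 -6/25; 0 0 1]
T4·…·T1 = [7/25 12/25 79/25; -48/25 7/25 -6/25; 0 0 1]
T5·…·T1 = [541/325 -144/325 -323/325; 324/325 109/325 978/325; 0 0 1]
det M = 1; M⁻¹ = [109/325 144/325 -1; -324/325 541/325 -6; 0 0 1]
M⁻¹ · (107/125, 1619/375)ᵀ = (6/5, 1/3)ᵀ

p = (6/5, 1/3)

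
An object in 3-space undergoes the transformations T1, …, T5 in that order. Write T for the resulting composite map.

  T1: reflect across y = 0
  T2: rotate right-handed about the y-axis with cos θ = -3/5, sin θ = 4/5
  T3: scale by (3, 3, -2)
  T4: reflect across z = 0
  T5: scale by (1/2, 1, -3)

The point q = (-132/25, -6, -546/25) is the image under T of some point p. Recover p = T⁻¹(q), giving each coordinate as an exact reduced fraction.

T1 = [1 0 0 0; 0 -1 0 0; 0 0 1 0; 0 0 0 1]
T2·T1 = [-3/5 0 4/5 0; 0 -1 0 0; -4/5 0 -3/5 0; 0 0 0 1]
T3·…·T1 = [-9/5 0 12/5 0; 0 -3 0 0; 8/5 0 6/5 0; 0 0 0 1]
T4·…·T1 = [-9/5 0 12/5 0; 0 -3 0 0; -8/5 0 -6/5 0; 0 0 0 1]
T5·…·T1 = [-9/10 0 6/5 0; 0 -3 0 0; 24/5 0 18/5 0; 0 0 0 1]
det M = 27; M⁻¹ = [-2/5 0 2/15 0; 0 -1/3 0 0; 8/15 0 1/10 0; 0 0 0 1]
M⁻¹ · (-132/25, -6, -546/25)ᵀ = (-4/5, 2, -5)ᵀ

p = (-4/5, 2, -5)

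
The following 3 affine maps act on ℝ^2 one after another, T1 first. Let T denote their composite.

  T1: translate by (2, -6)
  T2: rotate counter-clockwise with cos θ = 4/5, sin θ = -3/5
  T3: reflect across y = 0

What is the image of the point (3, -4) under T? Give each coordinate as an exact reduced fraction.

T(p) = (-2, 11)

T1 translate by (2, -6): (3, -4) → (5, -10)
T2 rotate counter-clockwise with cos θ = 4/5, sin θ = -3/5: (5, -10) → (-2, -11)
T3 reflect across y = 0: (-2, -11) → (-2, 11)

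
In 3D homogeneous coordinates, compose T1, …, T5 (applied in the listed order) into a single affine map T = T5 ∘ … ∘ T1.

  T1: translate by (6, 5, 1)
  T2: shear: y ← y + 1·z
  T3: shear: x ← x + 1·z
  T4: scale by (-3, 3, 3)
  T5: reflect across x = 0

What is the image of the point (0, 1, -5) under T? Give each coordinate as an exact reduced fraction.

T(p) = (6, 6, -12)

T1 translate by (6, 5, 1): (0, 1, -5) → (6, 6, -4)
T2 shear: y ← y + 1·z: (6, 6, -4) → (6, 2, -4)
T3 shear: x ← x + 1·z: (6, 2, -4) → (2, 2, -4)
T4 scale by (-3, 3, 3): (2, 2, -4) → (-6, 6, -12)
T5 reflect across x = 0: (-6, 6, -12) → (6, 6, -12)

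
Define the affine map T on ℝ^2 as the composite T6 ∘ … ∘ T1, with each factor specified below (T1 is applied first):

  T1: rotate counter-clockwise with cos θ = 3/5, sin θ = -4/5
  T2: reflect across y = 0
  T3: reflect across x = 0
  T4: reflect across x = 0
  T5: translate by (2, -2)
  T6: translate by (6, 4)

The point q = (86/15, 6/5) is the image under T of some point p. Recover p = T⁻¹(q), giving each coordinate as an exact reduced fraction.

T1 = [3/5 4/5 0; -4/5 3/5 0; 0 0 1]
T2·T1 = [3/5 4/5 0; 4/5 -3/5 0; 0 0 1]
T3·…·T1 = [-3/5 -4/5 0; 4/5 -3/5 0; 0 0 1]
T4·…·T1 = [3/5 4/5 0; 4/5 -3/5 0; 0 0 1]
T5·…·T1 = [3/5 4/5 2; 4/5 -3/5 -2; 0 0 1]
T6·…·T1 = [3/5 4/5 8; 4/5 -3/5 2; 0 0 1]
det M = -1; M⁻¹ = [3/5 4/5 -32/5; 4/5 -3/5 -26/5; 0 0 1]
M⁻¹ · (86/15, 6/5)ᵀ = (-2, -4/3)ᵀ

p = (-2, -4/3)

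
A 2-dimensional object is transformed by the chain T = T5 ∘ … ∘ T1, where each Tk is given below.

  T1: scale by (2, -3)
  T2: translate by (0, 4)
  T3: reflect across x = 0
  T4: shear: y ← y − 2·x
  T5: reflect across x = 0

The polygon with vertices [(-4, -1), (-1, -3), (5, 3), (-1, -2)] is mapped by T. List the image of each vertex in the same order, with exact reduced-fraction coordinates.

image vertices: (-8, -9), (-2, 9), (10, 15), (-2, 6)

T1 scale by (2, -3): (-4, -1) → (-8, 3); (-1, -3) → (-2, 9); (5, 3) → (10, -9); (-1, -2) → (-2, 6)
T2 translate by (0, 4): (-8, 3) → (-8, 7); (-2, 9) → (-2, 13); (10, -9) → (10, -5); (-2, 6) → (-2, 10)
T3 reflect across x = 0: (-8, 7) → (8, 7); (-2, 13) → (2, 13); (10, -5) → (-10, -5); (-2, 10) → (2, 10)
T4 shear: y ← y − 2·x: (8, 7) → (8, -9); (2, 13) → (2, 9); (-10, -5) → (-10, 15); (2, 10) → (2, 6)
T5 reflect across x = 0: (8, -9) → (-8, -9); (2, 9) → (-2, 9); (-10, 15) → (10, 15); (2, 6) → (-2, 6)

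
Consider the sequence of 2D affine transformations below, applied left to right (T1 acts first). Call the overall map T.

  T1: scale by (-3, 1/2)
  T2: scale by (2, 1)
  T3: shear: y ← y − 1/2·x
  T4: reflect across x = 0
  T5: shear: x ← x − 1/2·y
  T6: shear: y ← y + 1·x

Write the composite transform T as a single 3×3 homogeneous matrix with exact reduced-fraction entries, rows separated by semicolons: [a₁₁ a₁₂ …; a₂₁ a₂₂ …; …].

T1 = [-3 0 0; 0 1/2 0; 0 0 1]
T2·T1 = [-6 0 0; 0 1/2 0; 0 0 1]
T3·…·T1 = [-6 0 0; 3 1/2 0; 0 0 1]
T4·…·T1 = [6 0 0; 3 1/2 0; 0 0 1]
T5·…·T1 = [9/2 -1/4 0; 3 1/2 0; 0 0 1]
T6·…·T1 = [9/2 -1/4 0; 15/2 1/4 0; 0 0 1]

T = [9/2 -1/4 0; 15/2 1/4 0; 0 0 1]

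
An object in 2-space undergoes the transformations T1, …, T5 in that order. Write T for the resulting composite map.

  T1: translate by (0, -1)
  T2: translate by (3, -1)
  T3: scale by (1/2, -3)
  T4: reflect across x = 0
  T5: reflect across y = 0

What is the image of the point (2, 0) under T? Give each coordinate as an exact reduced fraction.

T(p) = (-5/2, -6)

T1 translate by (0, -1): (2, 0) → (2, -1)
T2 translate by (3, -1): (2, -1) → (5, -2)
T3 scale by (1/2, -3): (5, -2) → (5/2, 6)
T4 reflect across x = 0: (5/2, 6) → (-5/2, 6)
T5 reflect across y = 0: (-5/2, 6) → (-5/2, -6)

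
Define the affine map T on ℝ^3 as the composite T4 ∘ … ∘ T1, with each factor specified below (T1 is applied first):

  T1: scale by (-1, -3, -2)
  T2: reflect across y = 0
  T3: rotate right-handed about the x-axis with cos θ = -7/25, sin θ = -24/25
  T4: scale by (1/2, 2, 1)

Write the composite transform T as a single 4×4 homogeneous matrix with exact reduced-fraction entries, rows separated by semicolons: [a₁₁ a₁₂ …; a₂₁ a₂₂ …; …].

T1 = [-1 0 0 0; 0 -3 0 0; 0 0 -2 0; 0 0 0 1]
T2·T1 = [-1 0 0 0; 0 3 0 0; 0 0 -2 0; 0 0 0 1]
T3·…·T1 = [-1 0 0 0; 0 -21/25 -48/25 0; 0 -72/25 14/25 0; 0 0 0 1]
T4·…·T1 = [-1/2 0 0 0; 0 -42/25 -96/25 0; 0 -72/25 14/25 0; 0 0 0 1]

T = [-1/2 0 0 0; 0 -42/25 -96/25 0; 0 -72/25 14/25 0; 0 0 0 1]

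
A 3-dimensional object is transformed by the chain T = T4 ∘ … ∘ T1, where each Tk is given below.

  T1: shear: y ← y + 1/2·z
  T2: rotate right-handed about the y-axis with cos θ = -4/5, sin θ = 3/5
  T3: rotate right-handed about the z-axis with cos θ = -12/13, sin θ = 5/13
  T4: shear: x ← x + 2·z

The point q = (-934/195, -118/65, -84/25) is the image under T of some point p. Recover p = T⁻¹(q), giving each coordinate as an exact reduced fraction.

T1 = [1 0 0 0; 0 1 1/2 0; 0 0 1 0; 0 0 0 1]
T2·T1 = [-4/5 0 3/5 0; 0 1 1/2 0; -3/5 0 -4/5 0; 0 0 0 1]
T3·…·T1 = [48/65 -5/13 -97/130 0; -4/13 -12/13 -3/13 0; -3/5 0 -4/5 0; 0 0 0 1]
T4·…·T1 = [-6/13 -5/13 -61/26 0; -4/13 -12/13 -3/13 0; -3/5 0 -4/5 0; 0 0 0 1]
det M = 1; M⁻¹ = [48/65 -4/13 -27/13 0; -7/65 -27/26 8/13 0; -36/65 3/13 4/13 0; 0 0 0 1]
M⁻¹ · (-934/195, -118/65, -84/25)ᵀ = (4, 1/3, 6/5)ᵀ

p = (4, 1/3, 6/5)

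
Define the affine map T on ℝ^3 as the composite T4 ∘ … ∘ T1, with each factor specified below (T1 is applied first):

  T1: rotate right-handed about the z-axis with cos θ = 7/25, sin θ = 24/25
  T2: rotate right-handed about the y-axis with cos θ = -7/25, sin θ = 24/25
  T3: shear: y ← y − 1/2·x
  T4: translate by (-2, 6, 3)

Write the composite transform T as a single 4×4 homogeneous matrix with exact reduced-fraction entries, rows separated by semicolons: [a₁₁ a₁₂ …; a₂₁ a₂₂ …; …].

T = [-49/625 168/625 24/25 -2; 1249/1250 91/625 -12/25 6; -168/625 576/625 -7/25 3; 0 0 0 1]

T1 = [7/25 -24/25 0 0; 24/25 7/25 0 0; 0 0 1 0; 0 0 0 1]
T2·T1 = [-49/625 168/625 24/25 0; 24/25 7/25 0 0; -168/625 576/625 -7/25 0; 0 0 0 1]
T3·…·T1 = [-49/625 168/625 24/25 0; 1249/1250 91/625 -12/25 0; -168/625 576/625 -7/25 0; 0 0 0 1]
T4·…·T1 = [-49/625 168/625 24/25 -2; 1249/1250 91/625 -12/25 6; -168/625 576/625 -7/25 3; 0 0 0 1]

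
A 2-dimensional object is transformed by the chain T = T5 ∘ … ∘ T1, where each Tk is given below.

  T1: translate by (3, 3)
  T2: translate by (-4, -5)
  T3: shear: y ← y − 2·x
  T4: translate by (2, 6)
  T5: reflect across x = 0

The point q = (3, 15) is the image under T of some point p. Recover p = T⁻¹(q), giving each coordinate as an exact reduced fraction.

T1 = [1 0 3; 0 1 3; 0 0 1]
T2·T1 = [1 0 -1; 0 1 -2; 0 0 1]
T3·…·T1 = [1 0 -1; -2 1 0; 0 0 1]
T4·…·T1 = [1 0 1; -2 1 6; 0 0 1]
T5·…·T1 = [-1 0 -1; -2 1 6; 0 0 1]
det M = -1; M⁻¹ = [-1 0 -1; -2 1 -8; 0 0 1]
M⁻¹ · (3, 15)ᵀ = (-4, 1)ᵀ

p = (-4, 1)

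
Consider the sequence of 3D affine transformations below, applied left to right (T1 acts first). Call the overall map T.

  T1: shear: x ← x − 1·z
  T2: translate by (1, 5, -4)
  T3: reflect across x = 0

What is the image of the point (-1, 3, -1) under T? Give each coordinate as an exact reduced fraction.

T1 shear: x ← x − 1·z: (-1, 3, -1) → (0, 3, -1)
T2 translate by (1, 5, -4): (0, 3, -1) → (1, 8, -5)
T3 reflect across x = 0: (1, 8, -5) → (-1, 8, -5)

T(p) = (-1, 8, -5)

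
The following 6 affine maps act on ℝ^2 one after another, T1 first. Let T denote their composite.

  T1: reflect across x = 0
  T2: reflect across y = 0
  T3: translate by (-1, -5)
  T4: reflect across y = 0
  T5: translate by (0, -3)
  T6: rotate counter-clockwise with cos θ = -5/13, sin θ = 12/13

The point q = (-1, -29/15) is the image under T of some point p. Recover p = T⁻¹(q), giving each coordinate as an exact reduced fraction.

p = (2/5, -1/3)

T1 = [-1 0 0; 0 1 0; 0 0 1]
T2·T1 = [-1 0 0; 0 -1 0; 0 0 1]
T3·…·T1 = [-1 0 -1; 0 -1 -5; 0 0 1]
T4·…·T1 = [-1 0 -1; 0 1 5; 0 0 1]
T5·…·T1 = [-1 0 -1; 0 1 2; 0 0 1]
T6·…·T1 = [5/13 -12/13 -19/13; -12/13 -5/13 -22/13; 0 0 1]
det M = -1; M⁻¹ = [5/13 -12/13 -1; -12/13 -5/13 -2; 0 0 1]
M⁻¹ · (-1, -29/15)ᵀ = (2/5, -1/3)ᵀ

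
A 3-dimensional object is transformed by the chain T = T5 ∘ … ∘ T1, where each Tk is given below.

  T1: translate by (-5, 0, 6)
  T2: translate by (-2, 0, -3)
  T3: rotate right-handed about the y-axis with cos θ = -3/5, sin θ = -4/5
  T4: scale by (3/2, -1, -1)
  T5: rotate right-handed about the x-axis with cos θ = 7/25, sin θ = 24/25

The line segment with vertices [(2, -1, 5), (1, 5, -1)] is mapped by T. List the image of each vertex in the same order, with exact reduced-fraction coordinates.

image vertices: (-51/10, -1021/125, 428/125), (3, -179/25, -78/25)

T1 translate by (-5, 0, 6): (2, -1, 5) → (-3, -1, 11); (1, 5, -1) → (-4, 5, 5)
T2 translate by (-2, 0, -3): (-3, -1, 11) → (-5, -1, 8); (-4, 5, 5) → (-6, 5, 2)
T3 rotate right-handed about the y-axis with cos θ = -3/5, sin θ = -4/5: (-5, -1, 8) → (-17/5, -1, -44/5); (-6, 5, 2) → (2, 5, -6)
T4 scale by (3/2, -1, -1): (-17/5, -1, -44/5) → (-51/10, 1, 44/5); (2, 5, -6) → (3, -5, 6)
T5 rotate right-handed about the x-axis with cos θ = 7/25, sin θ = 24/25: (-51/10, 1, 44/5) → (-51/10, -1021/125, 428/125); (3, -5, 6) → (3, -179/25, -78/25)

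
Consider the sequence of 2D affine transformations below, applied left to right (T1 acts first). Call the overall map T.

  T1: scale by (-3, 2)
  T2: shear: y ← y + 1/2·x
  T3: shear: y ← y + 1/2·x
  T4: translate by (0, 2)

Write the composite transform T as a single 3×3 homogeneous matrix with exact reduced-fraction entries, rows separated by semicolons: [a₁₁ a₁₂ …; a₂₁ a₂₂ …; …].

T1 = [-3 0 0; 0 2 0; 0 0 1]
T2·T1 = [-3 0 0; -3/2 2 0; 0 0 1]
T3·…·T1 = [-3 0 0; -3 2 0; 0 0 1]
T4·…·T1 = [-3 0 0; -3 2 2; 0 0 1]

T = [-3 0 0; -3 2 2; 0 0 1]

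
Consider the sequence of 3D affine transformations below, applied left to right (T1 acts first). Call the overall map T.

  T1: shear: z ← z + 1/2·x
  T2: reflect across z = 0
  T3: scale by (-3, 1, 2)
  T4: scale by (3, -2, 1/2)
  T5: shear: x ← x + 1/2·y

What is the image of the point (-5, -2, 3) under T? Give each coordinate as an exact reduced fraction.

T(p) = (47, 4, -1/2)

T1 shear: z ← z + 1/2·x: (-5, -2, 3) → (-5, -2, 1/2)
T2 reflect across z = 0: (-5, -2, 1/2) → (-5, -2, -1/2)
T3 scale by (-3, 1, 2): (-5, -2, -1/2) → (15, -2, -1)
T4 scale by (3, -2, 1/2): (15, -2, -1) → (45, 4, -1/2)
T5 shear: x ← x + 1/2·y: (45, 4, -1/2) → (47, 4, -1/2)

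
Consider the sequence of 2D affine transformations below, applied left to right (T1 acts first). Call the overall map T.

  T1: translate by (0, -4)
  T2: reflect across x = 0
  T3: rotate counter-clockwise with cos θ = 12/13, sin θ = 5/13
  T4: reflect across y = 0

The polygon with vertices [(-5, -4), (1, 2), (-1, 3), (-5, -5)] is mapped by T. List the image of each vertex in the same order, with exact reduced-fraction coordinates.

image vertices: (100/13, 71/13), (-2/13, 29/13), (17/13, 7/13), (105/13, 83/13)

T1 translate by (0, -4): (-5, -4) → (-5, -8); (1, 2) → (1, -2); (-1, 3) → (-1, -1); (-5, -5) → (-5, -9)
T2 reflect across x = 0: (-5, -8) → (5, -8); (1, -2) → (-1, -2); (-1, -1) → (1, -1); (-5, -9) → (5, -9)
T3 rotate counter-clockwise with cos θ = 12/13, sin θ = 5/13: (5, -8) → (100/13, -71/13); (-1, -2) → (-2/13, -29/13); (1, -1) → (17/13, -7/13); (5, -9) → (105/13, -83/13)
T4 reflect across y = 0: (100/13, -71/13) → (100/13, 71/13); (-2/13, -29/13) → (-2/13, 29/13); (17/13, -7/13) → (17/13, 7/13); (105/13, -83/13) → (105/13, 83/13)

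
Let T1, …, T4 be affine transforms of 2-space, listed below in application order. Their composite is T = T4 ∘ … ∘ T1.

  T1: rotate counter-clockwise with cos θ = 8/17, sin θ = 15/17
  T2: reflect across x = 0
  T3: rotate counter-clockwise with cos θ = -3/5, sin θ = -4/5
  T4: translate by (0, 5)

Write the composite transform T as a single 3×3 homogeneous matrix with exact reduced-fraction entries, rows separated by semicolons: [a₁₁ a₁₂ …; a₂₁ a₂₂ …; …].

T1 = [8/17 -15/17 0; 15/17 8/17 0; 0 0 1]
T2·T1 = [-8/17 15/17 0; 15/17 8/17 0; 0 0 1]
T3·…·T1 = [84/85 -13/85 0; -13/85 -84/85 0; 0 0 1]
T4·…·T1 = [84/85 -13/85 0; -13/85 -84/85 5; 0 0 1]

T = [84/85 -13/85 0; -13/85 -84/85 5; 0 0 1]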